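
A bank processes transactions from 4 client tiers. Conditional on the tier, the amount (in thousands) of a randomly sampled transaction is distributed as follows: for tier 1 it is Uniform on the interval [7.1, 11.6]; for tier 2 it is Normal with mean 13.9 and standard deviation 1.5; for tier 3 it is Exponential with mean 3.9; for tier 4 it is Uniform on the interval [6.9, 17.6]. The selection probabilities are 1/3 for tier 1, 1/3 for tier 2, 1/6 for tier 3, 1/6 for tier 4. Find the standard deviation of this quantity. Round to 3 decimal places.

Per component, 1: μ=9.35, E[X²]=89.11; 2: μ=13.9, E[X²]=195.46; 3: μ=3.9, E[X²]=30.42; 4: μ=12.25, E[X²]=159.603.
E[X] = 0.333333·9.35 + 0.333333·13.9 + 0.166667·3.9 + 0.166667·12.25 = 10.4417.
E[X²] = 0.333333·89.11 + 0.333333·195.46 + 0.166667·30.42 + 0.166667·159.603 = 126.527.
Var(X) = E[X²] − (E[X])² = 126.527 − 109.028 = 17.4988.
SD(X) = √17.4988 = 4.18316.

4.183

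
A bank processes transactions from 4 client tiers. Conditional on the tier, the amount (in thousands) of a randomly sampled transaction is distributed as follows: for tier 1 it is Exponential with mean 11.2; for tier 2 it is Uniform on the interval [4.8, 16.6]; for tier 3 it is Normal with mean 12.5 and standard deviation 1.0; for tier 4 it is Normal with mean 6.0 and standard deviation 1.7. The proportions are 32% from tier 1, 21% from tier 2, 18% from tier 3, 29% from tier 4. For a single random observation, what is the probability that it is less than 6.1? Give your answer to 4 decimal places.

0.3093

Conditional on each tier, P(X < 6.1): 1: 0.419951; 2: 0.110169; 3: 7.76885e-11; 4: 0.523454.
By total probability, P(X < 6.1) = 0.32·0.419951 + 0.21·0.110169 + 0.18·7.76885e-11 + 0.29·0.523454 = 0.309322.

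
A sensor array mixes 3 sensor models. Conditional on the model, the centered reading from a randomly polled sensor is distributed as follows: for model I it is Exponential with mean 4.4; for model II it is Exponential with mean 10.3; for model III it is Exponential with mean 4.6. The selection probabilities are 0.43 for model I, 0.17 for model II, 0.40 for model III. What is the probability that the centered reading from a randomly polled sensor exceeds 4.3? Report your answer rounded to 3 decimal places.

0.431

Conditional on each model, P(X > 4.3): I: 0.376336; II: 0.658707; III: 0.392671.
By total probability, P(X > 4.3) = 0.43·0.376336 + 0.17·0.658707 + 0.4·0.392671 = 0.430873.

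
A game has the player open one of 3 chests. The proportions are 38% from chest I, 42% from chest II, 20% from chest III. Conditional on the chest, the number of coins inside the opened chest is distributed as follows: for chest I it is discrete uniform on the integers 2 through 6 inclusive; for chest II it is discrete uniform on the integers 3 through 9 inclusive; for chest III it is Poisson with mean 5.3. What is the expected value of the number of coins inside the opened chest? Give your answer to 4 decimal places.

5.1000

Component means — I: 4; II: 6; III: 5.3.
E[X] = 0.38·4 + 0.42·6 + 0.2·5.3 = 5.1.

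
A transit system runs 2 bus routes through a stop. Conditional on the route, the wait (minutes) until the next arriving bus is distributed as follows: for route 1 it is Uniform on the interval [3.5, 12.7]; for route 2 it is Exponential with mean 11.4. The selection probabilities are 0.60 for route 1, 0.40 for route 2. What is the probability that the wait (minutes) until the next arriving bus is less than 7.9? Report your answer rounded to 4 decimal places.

0.4869

Conditional on each route, P(X < 7.9): 1: 0.478261; 2: 0.499918.
By total probability, P(X < 7.9) = 0.6·0.478261 + 0.4·0.499918 = 0.486924.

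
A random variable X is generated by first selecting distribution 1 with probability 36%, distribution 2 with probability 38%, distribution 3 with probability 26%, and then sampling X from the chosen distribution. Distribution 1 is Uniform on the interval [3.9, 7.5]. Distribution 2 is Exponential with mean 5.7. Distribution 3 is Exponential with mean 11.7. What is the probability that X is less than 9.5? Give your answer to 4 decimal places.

Conditional on each component, P(X < 9.5): 1: 1; 2: 0.811124; 3: 0.556016.
By total probability, P(X < 9.5) = 0.36·1 + 0.38·0.811124 + 0.26·0.556016 = 0.812791.

0.8128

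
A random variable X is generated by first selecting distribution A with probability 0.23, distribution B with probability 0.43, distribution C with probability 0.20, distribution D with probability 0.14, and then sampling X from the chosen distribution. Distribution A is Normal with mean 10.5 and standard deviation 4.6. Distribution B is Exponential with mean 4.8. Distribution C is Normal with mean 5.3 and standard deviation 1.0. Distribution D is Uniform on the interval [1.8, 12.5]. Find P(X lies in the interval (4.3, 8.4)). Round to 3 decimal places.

0.377

Conditional on each component, P(4.3 < X < 8.4): A: 0.23515; B: 0.234493; C: 0.840377; D: 0.383178.
By total probability, P(4.3 < X < 8.4) = 0.23·0.23515 + 0.43·0.234493 + 0.2·0.840377 + 0.14·0.383178 = 0.376637.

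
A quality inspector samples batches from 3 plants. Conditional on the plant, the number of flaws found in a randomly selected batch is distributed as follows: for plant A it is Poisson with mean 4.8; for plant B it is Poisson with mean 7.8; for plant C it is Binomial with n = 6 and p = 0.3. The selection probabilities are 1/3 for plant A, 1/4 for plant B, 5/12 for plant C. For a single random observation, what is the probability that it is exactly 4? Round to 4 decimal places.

0.1013

Conditional on each plant, P(X = 4): A: 0.182029; B: 0.0631932; C: 0.059535.
By total probability, P(X = 4) = 0.333333·0.182029 + 0.25·0.0631932 + 0.416667·0.059535 = 0.101281.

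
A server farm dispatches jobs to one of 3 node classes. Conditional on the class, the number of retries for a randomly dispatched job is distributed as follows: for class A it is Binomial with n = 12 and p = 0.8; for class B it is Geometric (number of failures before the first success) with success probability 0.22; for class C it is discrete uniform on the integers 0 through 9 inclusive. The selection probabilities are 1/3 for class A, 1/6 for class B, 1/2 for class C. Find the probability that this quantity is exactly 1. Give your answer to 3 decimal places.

0.079

Conditional on each class, P(X = 1): A: 1.96608e-07; B: 0.1716; C: 0.1.
By total probability, P(X = 1) = 0.333333·1.96608e-07 + 0.166667·0.1716 + 0.5·0.1 = 0.0786001.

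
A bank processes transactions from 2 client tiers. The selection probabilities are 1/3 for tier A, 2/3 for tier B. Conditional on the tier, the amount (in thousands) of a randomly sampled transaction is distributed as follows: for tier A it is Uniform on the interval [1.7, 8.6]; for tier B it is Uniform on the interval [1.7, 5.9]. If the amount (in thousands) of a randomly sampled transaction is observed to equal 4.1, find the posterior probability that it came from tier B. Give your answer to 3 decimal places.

0.767

Likelihoods f(4.1 | ·): A: 0.144928; B: 0.238095.
Posterior ∝ prior × likelihood. Numerator for B: 0.666667·0.238095 = 0.15873.
Normalizing constant: 0.333333·0.144928 + 0.666667·0.238095 = 0.207039.
P(B | observation) = 0.15873 / 0.207039 = 0.766667.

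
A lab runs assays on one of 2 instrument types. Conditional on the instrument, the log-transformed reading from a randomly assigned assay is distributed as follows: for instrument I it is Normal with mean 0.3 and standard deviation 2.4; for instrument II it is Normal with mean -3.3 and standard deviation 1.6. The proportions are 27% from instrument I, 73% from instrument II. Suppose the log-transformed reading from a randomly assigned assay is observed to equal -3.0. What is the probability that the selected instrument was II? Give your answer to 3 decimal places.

Likelihoods f(-3.0 | ·): I: 0.0645884; II: 0.244994.
Posterior ∝ prior × likelihood. Numerator for II: 0.73·0.244994 = 0.178846.
Normalizing constant: 0.27·0.0645884 + 0.73·0.244994 = 0.196285.
P(II | observation) = 0.178846 / 0.196285 = 0.911155.

0.911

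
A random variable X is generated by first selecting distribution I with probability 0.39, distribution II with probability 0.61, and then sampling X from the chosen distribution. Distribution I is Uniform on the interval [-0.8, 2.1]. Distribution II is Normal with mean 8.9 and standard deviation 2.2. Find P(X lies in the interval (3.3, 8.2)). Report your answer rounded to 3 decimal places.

0.226

Conditional on each component, P(3.3 < X < 8.2): I: 0; II: 0.369717.
By total probability, P(3.3 < X < 8.2) = 0.39·0 + 0.61·0.369717 = 0.225527.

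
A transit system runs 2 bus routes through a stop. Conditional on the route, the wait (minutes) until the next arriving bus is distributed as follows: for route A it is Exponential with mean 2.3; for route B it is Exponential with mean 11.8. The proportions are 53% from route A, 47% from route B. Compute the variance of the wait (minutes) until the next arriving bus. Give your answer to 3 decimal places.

90.728

Per component, A: μ=2.3, E[X²]=10.58; B: μ=11.8, E[X²]=278.48.
E[X] = 0.53·2.3 + 0.47·11.8 = 6.765.
E[X²] = 0.53·10.58 + 0.47·278.48 = 136.493.
Var(X) = E[X²] − (E[X])² = 136.493 − 45.7652 = 90.7278.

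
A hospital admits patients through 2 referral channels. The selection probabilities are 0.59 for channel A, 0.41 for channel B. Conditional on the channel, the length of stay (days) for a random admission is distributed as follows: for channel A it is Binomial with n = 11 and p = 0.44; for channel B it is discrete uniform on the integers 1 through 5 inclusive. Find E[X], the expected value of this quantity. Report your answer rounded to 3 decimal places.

4.086

Component means — A: 4.84; B: 3.
E[X] = 0.59·4.84 + 0.41·3 = 4.0856.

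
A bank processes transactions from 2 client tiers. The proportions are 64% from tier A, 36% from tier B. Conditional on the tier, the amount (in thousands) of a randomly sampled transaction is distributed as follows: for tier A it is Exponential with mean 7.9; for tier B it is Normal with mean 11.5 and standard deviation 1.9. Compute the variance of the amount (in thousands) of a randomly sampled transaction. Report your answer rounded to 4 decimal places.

44.2280

Per component, A: μ=7.9, E[X²]=124.82; B: μ=11.5, E[X²]=135.86.
E[X] = 0.64·7.9 + 0.36·11.5 = 9.196.
E[X²] = 0.64·124.82 + 0.36·135.86 = 128.794.
Var(X) = E[X²] − (E[X])² = 128.794 − 84.5664 = 44.228.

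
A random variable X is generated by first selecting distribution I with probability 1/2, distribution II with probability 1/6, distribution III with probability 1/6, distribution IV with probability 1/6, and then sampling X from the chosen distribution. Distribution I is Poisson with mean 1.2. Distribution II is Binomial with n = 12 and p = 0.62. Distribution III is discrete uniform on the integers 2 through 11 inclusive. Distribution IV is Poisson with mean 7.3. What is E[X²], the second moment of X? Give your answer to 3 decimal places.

For each component E[X²] = Var + (mean)², giving I: 2.64; II: 58.1808; III: 50.5; IV: 60.59.
Overall E[X²] = 0.5·2.64 + 0.166667·58.1808 + 0.166667·50.5 + 0.166667·60.59 = 29.5318.

29.532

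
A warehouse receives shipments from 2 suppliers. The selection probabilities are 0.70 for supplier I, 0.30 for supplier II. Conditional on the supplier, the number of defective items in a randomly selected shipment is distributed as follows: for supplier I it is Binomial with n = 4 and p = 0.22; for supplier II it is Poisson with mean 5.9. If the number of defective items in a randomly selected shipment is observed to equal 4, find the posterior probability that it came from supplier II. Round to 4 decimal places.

0.9620

Likelihoods P(X=4 | ·): I: 0.00234256; II: 0.138312.
Posterior ∝ prior × likelihood. Numerator for II: 0.3·0.138312 = 0.0414936.
Normalizing constant: 0.7·0.00234256 + 0.3·0.138312 = 0.0431333.
P(II | observation) = 0.0414936 / 0.0431333 = 0.961983.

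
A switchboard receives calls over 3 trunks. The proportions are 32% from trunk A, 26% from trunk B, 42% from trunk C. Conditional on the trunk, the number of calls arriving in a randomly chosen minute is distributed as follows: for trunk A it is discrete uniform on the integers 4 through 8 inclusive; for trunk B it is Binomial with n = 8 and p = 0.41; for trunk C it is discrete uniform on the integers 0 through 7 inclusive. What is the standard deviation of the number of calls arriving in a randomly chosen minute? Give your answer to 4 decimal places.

2.1929

Per component, A: μ=6, E[X²]=38; B: μ=3.28, E[X²]=12.6936; C: μ=3.5, E[X²]=17.5.
E[X] = 0.32·6 + 0.26·3.28 + 0.42·3.5 = 4.2428.
E[X²] = 0.32·38 + 0.26·12.6936 + 0.42·17.5 = 22.8103.
Var(X) = E[X²] − (E[X])² = 22.8103 − 18.0014 = 4.80898.
SD(X) = √4.80898 = 2.19294.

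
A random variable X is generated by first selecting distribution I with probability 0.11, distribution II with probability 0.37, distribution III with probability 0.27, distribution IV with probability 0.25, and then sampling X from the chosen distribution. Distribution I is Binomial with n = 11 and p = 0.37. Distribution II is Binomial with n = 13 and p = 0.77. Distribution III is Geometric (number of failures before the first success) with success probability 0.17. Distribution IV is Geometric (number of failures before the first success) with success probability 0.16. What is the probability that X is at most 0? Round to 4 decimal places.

Conditional on each component, P(X ≤ 0): I: 0.00620506; II: 5.04036e-09; III: 0.17; IV: 0.16.
By total probability, P(X ≤ 0) = 0.11·0.00620506 + 0.37·5.04036e-09 + 0.27·0.17 + 0.25·0.16 = 0.0865826.

0.0866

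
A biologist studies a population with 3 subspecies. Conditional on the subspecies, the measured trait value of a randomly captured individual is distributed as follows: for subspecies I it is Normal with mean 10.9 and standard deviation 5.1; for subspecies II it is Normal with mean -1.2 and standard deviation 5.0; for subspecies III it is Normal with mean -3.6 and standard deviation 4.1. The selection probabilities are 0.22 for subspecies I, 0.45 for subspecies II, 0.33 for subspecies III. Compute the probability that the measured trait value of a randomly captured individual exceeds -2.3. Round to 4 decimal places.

0.6071

Conditional on each subspecies, P(X > -2.3): I: 0.995177; II: 0.587064; III: 0.375594.
By total probability, P(X > -2.3) = 0.22·0.995177 + 0.45·0.587064 + 0.33·0.375594 = 0.607064.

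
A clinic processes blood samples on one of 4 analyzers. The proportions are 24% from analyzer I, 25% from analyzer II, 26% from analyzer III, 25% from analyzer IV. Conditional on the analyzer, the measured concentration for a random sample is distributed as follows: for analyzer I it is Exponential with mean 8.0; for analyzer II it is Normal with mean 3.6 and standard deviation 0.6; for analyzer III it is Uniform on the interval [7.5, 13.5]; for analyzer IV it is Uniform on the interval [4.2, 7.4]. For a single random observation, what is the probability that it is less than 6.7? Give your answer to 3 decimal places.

0.581

Conditional on each analyzer, P(X < 6.7): I: 0.567209; II: 1; III: 0; IV: 0.78125.
By total probability, P(X < 6.7) = 0.24·0.567209 + 0.25·1 + 0.26·0 + 0.25·0.78125 = 0.581443.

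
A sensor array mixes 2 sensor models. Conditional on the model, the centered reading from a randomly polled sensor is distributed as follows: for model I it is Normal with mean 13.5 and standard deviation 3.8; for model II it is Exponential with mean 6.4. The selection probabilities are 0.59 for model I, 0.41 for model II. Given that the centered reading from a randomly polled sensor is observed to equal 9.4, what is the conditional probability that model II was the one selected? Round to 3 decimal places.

0.299

Likelihoods f(9.4 | ·): I: 0.0586596; II: 0.0359708.
Posterior ∝ prior × likelihood. Numerator for II: 0.41·0.0359708 = 0.014748.
Normalizing constant: 0.59·0.0586596 + 0.41·0.0359708 = 0.0493572.
P(II | observation) = 0.014748 / 0.0493572 = 0.298802.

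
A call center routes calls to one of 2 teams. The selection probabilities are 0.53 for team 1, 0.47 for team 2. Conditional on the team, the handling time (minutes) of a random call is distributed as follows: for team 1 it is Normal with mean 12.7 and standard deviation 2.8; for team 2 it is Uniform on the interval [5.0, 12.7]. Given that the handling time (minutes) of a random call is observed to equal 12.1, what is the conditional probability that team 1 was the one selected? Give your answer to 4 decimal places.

Likelihoods f(12.1 | ·): 1: 0.139245; 2: 0.12987.
Posterior ∝ prior × likelihood. Numerator for 1: 0.53·0.139245 = 0.0738001.
Normalizing constant: 0.53·0.139245 + 0.47·0.12987 = 0.134839.
P(1 | observation) = 0.0738001 / 0.134839 = 0.54732.

0.5473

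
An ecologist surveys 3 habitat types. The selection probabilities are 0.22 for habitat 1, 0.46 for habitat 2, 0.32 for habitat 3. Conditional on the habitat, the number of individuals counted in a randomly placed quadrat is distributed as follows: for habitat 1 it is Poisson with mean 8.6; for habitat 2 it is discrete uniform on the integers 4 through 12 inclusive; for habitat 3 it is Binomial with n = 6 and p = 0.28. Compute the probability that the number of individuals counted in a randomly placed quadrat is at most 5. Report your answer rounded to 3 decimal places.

Conditional on each habitat, P(X ≤ 5): 1: 0.142228; 2: 0.222222; 3: 0.999518.
By total probability, P(X ≤ 5) = 0.22·0.142228 + 0.46·0.222222 + 0.32·0.999518 = 0.453358.

0.453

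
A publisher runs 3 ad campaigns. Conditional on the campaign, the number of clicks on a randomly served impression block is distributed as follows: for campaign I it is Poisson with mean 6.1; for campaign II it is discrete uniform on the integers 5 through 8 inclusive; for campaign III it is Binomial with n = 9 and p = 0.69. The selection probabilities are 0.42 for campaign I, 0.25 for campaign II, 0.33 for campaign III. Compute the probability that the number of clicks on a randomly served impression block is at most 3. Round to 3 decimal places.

Conditional on each campaign, P(X ≤ 3): I: 0.142501; II: 0; III: 0.0297621.
By total probability, P(X ≤ 3) = 0.42·0.142501 + 0.25·0 + 0.33·0.0297621 = 0.0696719.

0.070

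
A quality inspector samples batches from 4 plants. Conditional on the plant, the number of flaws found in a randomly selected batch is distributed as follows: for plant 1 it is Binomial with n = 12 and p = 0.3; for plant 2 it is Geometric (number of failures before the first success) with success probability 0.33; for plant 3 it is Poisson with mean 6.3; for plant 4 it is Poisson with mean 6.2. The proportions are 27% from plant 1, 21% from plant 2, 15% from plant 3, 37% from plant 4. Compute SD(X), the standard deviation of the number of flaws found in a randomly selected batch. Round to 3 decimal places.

2.872

Per component, 1: μ=3.6, E[X²]=15.48; 2: μ=2.0303, E[X²]=10.2746; 3: μ=6.3, E[X²]=45.99; 4: μ=6.2, E[X²]=44.64.
E[X] = 0.27·3.6 + 0.21·2.0303 + 0.15·6.3 + 0.37·6.2 = 4.63736.
E[X²] = 0.27·15.48 + 0.21·10.2746 + 0.15·45.99 + 0.37·44.64 = 29.7526.
Var(X) = E[X²] − (E[X])² = 29.7526 − 21.5051 = 8.24742.
SD(X) = √8.24742 = 2.87183.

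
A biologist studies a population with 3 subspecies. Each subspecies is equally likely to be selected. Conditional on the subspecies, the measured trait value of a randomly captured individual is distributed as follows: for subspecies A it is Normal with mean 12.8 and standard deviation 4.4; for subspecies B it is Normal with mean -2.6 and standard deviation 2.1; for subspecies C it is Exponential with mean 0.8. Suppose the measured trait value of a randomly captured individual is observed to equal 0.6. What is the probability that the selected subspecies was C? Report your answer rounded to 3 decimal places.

Likelihoods f(0.6 | ·): A: 0.001941; B: 0.0594944; C: 0.590458.
Posterior ∝ prior × likelihood. Numerator for C: 0.333333·0.590458 = 0.196819.
Normalizing constant: 0.333333·0.001941 + 0.333333·0.0594944 + 0.333333·0.590458 = 0.217298.
P(C | observation) = 0.196819 / 0.217298 = 0.905759.

0.906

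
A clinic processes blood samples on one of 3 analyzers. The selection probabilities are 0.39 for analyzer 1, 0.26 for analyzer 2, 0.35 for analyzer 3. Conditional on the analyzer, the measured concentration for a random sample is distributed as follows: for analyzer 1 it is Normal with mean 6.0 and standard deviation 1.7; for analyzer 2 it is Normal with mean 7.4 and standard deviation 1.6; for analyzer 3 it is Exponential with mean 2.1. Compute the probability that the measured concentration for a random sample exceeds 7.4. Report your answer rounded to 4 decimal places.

0.2203

Conditional on each analyzer, P(X > 7.4): 1: 0.205103; 2: 0.5; 3: 0.0294869.
By total probability, P(X > 7.4) = 0.39·0.205103 + 0.26·0.5 + 0.35·0.0294869 = 0.220311.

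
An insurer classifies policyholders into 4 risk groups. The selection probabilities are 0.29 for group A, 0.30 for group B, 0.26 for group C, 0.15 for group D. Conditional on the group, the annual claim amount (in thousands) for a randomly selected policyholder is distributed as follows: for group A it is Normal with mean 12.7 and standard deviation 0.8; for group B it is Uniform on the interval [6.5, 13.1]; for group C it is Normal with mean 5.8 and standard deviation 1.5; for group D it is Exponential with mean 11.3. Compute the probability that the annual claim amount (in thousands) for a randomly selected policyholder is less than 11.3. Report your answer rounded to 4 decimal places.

0.5846

Conditional on each group, P(X < 11.3): A: 0.0400592; B: 0.727273; C: 0.999877; D: 0.632121.
By total probability, P(X < 11.3) = 0.29·0.0400592 + 0.3·0.727273 + 0.26·0.999877 + 0.15·0.632121 = 0.584585.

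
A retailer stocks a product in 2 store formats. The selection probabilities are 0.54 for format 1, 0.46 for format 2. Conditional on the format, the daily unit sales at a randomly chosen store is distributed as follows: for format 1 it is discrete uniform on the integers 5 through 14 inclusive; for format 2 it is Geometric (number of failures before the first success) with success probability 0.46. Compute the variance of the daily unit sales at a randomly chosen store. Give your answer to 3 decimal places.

Per component, 1: μ=9.5, E[X²]=98.5; 2: μ=1.17391, E[X²]=3.93006.
E[X] = 0.54·9.5 + 0.46·1.17391 = 5.67.
E[X²] = 0.54·98.5 + 0.46·3.93006 = 54.9978.
Var(X) = E[X²] − (E[X])² = 54.9978 − 32.1489 = 22.8489.

22.849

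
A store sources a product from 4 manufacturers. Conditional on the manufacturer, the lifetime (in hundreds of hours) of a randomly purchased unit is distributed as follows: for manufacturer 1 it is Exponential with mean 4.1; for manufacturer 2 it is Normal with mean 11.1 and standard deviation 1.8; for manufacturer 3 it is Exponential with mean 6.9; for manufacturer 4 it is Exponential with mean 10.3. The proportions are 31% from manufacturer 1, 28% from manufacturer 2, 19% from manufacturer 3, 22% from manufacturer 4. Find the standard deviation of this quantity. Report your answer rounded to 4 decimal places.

Per component, 1: μ=4.1, E[X²]=33.62; 2: μ=11.1, E[X²]=126.45; 3: μ=6.9, E[X²]=95.22; 4: μ=10.3, E[X²]=212.18.
E[X] = 0.31·4.1 + 0.28·11.1 + 0.19·6.9 + 0.22·10.3 = 7.956.
E[X²] = 0.31·33.62 + 0.28·126.45 + 0.19·95.22 + 0.22·212.18 = 110.6.
Var(X) = E[X²] − (E[X])² = 110.6 − 63.2979 = 47.3017.
SD(X) = √47.3017 = 6.87762.

6.8776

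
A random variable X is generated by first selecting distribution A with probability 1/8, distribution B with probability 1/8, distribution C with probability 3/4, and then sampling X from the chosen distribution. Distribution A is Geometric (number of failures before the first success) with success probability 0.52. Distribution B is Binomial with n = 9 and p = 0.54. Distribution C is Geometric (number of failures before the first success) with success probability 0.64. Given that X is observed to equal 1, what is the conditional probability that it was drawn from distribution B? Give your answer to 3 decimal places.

0.006

Likelihoods P(X=1 | ·): A: 0.2496; B: 0.00974314; C: 0.2304.
Posterior ∝ prior × likelihood. Numerator for B: 0.125·0.00974314 = 0.00121789.
Normalizing constant: 0.125·0.2496 + 0.125·0.00974314 + 0.75·0.2304 = 0.205218.
P(B | observation) = 0.00121789 / 0.205218 = 0.00593463.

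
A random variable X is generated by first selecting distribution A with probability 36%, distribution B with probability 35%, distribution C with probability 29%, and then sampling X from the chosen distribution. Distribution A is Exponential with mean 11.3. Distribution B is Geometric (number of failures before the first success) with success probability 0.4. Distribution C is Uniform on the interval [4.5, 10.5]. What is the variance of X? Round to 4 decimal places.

Per component, A: μ=11.3, E[X²]=255.38; B: μ=1.5, E[X²]=6; C: μ=7.5, E[X²]=59.25.
E[X] = 0.36·11.3 + 0.35·1.5 + 0.29·7.5 = 6.768.
E[X²] = 0.36·255.38 + 0.35·6 + 0.29·59.25 = 111.219.
Var(X) = E[X²] − (E[X])² = 111.219 − 45.8058 = 65.4135.

65.4135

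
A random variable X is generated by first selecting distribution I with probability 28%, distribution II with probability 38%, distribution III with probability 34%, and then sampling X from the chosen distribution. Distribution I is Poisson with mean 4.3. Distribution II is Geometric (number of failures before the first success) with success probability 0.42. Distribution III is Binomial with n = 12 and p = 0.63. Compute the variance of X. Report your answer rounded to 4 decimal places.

10.2558

Per component, I: μ=4.3, E[X²]=22.79; II: μ=1.38095, E[X²]=5.19501; III: μ=7.56, E[X²]=59.9508.
E[X] = 0.28·4.3 + 0.38·1.38095 + 0.34·7.56 = 4.29916.
E[X²] = 0.28·22.79 + 0.38·5.19501 + 0.34·59.9508 = 28.7386.
Var(X) = E[X²] − (E[X])² = 28.7386 − 18.4828 = 10.2558.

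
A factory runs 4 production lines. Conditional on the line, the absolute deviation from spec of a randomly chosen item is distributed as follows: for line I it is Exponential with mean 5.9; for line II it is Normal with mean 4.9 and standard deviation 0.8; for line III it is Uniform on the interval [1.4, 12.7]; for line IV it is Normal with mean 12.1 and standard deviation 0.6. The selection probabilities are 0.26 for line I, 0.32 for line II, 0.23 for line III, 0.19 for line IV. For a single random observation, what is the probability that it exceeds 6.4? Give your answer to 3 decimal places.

Conditional on each line, P(X > 6.4): I: 0.337988; II: 0.0303964; III: 0.557522; IV: 1.
By total probability, P(X > 6.4) = 0.26·0.337988 + 0.32·0.0303964 + 0.23·0.557522 + 0.19·1 = 0.415834.

0.416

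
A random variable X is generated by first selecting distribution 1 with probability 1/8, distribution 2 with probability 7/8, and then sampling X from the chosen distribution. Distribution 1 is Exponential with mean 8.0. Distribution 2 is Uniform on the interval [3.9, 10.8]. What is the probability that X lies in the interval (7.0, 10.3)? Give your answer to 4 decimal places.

Conditional on each component, P(7.0 < X < 10.3): 1: 0.140902; 2: 0.478261.
By total probability, P(7.0 < X < 10.3) = 0.125·0.140902 + 0.875·0.478261 = 0.436091.

0.4361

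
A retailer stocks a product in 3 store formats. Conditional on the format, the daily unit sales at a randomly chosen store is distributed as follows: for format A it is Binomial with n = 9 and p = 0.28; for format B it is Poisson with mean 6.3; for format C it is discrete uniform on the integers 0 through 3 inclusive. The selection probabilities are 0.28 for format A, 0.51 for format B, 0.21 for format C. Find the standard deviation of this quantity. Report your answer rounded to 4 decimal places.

2.9245

Per component, A: μ=2.52, E[X²]=8.1648; B: μ=6.3, E[X²]=45.99; C: μ=1.5, E[X²]=3.5.
E[X] = 0.28·2.52 + 0.51·6.3 + 0.21·1.5 = 4.2336.
E[X²] = 0.28·8.1648 + 0.51·45.99 + 0.21·3.5 = 26.476.
Var(X) = E[X²] − (E[X])² = 26.476 − 17.9234 = 8.55268.
SD(X) = √8.55268 = 2.9245.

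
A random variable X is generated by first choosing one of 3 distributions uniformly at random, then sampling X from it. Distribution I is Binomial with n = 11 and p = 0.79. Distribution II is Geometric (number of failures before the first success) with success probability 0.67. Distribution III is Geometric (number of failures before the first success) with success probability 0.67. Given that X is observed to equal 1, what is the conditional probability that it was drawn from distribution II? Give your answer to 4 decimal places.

0.5000

Likelihoods P(X=1 | ·): I: 1.44948e-06; II: 0.2211; III: 0.2211.
Posterior ∝ prior × likelihood. Numerator for II: 0.333333·0.2211 = 0.0737.
Normalizing constant: 0.333333·1.44948e-06 + 0.333333·0.2211 + 0.333333·0.2211 = 0.1474.
P(II | observation) = 0.0737 / 0.1474 = 0.499998.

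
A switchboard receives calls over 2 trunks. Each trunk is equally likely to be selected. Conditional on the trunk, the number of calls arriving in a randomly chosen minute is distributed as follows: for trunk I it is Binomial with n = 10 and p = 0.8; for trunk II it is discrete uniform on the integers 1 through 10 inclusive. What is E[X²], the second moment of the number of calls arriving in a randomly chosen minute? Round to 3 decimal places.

For each component E[X²] = Var + (mean)², giving I: 65.6; II: 38.5.
Overall E[X²] = 0.5·65.6 + 0.5·38.5 = 52.05.

52.050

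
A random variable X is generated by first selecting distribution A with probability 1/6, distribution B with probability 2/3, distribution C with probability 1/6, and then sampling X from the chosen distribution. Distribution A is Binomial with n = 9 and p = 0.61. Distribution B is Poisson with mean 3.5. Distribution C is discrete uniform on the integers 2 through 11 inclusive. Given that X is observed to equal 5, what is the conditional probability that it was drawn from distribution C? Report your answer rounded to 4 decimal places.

0.1143

Likelihoods P(X=5 | ·): A: 0.246194; B: 0.132169; C: 0.1.
Posterior ∝ prior × likelihood. Numerator for C: 0.166667·0.1 = 0.0166667.
Normalizing constant: 0.166667·0.246194 + 0.666667·0.132169 + 0.166667·0.1 = 0.145811.
P(C | observation) = 0.0166667 / 0.145811 = 0.114303.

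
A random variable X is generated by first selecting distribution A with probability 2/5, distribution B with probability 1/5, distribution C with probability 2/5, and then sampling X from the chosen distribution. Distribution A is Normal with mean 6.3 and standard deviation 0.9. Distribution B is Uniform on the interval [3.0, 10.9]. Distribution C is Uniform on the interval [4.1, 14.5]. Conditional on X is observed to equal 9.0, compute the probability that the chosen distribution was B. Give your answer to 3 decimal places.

Likelihoods f(9.0 | ·): A: 0.00492428; B: 0.126582; C: 0.0961538.
Posterior ∝ prior × likelihood. Numerator for B: 0.2·0.126582 = 0.0253165.
Normalizing constant: 0.4·0.00492428 + 0.2·0.126582 + 0.4·0.0961538 = 0.0657477.
P(B | observation) = 0.0253165 / 0.0657477 = 0.385055.

0.385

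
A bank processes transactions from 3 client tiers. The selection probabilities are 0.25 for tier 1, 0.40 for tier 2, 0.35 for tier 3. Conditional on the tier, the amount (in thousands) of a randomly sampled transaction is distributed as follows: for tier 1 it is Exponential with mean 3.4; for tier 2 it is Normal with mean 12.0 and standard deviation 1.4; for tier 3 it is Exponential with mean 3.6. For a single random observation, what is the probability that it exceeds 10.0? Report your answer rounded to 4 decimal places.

0.4043

Conditional on each tier, P(X > 10.0): 1: 0.0528036; 2: 0.923436; 3: 0.0621765.
By total probability, P(X > 10.0) = 0.25·0.0528036 + 0.4·0.923436 + 0.35·0.0621765 = 0.404337.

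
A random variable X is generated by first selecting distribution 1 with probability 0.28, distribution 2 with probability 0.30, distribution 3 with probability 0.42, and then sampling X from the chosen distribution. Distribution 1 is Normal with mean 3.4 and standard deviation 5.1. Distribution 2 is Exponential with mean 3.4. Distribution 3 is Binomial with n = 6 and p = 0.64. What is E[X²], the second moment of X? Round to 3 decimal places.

For each component E[X²] = Var + (mean)², giving 1: 37.57; 2: 23.12; 3: 16.128.
Overall E[X²] = 0.28·37.57 + 0.3·23.12 + 0.42·16.128 = 24.2294.

24.229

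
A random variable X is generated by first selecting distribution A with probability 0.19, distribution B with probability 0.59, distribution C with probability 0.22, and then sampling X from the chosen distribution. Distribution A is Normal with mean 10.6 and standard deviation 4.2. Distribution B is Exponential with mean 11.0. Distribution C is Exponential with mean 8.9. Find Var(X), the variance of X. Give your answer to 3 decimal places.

Per component, A: μ=10.6, E[X²]=130; B: μ=11, E[X²]=242; C: μ=8.9, E[X²]=158.42.
E[X] = 0.19·10.6 + 0.59·11 + 0.22·8.9 = 10.462.
E[X²] = 0.19·130 + 0.59·242 + 0.22·158.42 = 202.332.
Var(X) = E[X²] − (E[X])² = 202.332 − 109.453 = 92.879.

92.879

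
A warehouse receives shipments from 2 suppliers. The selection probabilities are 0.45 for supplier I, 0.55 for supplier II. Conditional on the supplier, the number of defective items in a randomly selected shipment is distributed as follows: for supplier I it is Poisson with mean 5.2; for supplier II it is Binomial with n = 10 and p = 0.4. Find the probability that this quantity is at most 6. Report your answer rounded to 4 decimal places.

0.8495

Conditional on each supplier, P(X ≤ 6): I: 0.732393; II: 0.945238.
By total probability, P(X ≤ 6) = 0.45·0.732393 + 0.55·0.945238 = 0.849458.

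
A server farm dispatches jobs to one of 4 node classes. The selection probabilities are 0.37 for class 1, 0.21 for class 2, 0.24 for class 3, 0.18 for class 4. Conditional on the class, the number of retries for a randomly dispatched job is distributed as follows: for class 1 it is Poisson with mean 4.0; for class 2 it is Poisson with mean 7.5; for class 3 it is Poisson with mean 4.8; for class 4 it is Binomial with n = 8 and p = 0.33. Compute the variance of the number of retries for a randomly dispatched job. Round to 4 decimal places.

Per component, 1: μ=4, E[X²]=20; 2: μ=7.5, E[X²]=63.75; 3: μ=4.8, E[X²]=27.84; 4: μ=2.64, E[X²]=8.7384.
E[X] = 0.37·4 + 0.21·7.5 + 0.24·4.8 + 0.18·2.64 = 4.6822.
E[X²] = 0.37·20 + 0.21·63.75 + 0.24·27.84 + 0.18·8.7384 = 29.042.
Var(X) = E[X²] − (E[X])² = 29.042 − 21.923 = 7.11902.

7.1190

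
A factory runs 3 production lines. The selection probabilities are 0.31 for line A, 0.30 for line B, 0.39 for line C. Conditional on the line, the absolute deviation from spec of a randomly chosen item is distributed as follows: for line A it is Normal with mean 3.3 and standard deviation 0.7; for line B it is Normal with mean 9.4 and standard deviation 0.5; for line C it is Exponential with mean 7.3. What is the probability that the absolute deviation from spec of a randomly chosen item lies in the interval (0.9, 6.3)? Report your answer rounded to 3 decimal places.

0.490

Conditional on each line, P(0.9 < X < 6.3): A: 0.999688; B: 2.82316e-10; C: 0.462121.
By total probability, P(0.9 < X < 6.3) = 0.31·0.999688 + 0.3·2.82316e-10 + 0.39·0.462121 = 0.49013.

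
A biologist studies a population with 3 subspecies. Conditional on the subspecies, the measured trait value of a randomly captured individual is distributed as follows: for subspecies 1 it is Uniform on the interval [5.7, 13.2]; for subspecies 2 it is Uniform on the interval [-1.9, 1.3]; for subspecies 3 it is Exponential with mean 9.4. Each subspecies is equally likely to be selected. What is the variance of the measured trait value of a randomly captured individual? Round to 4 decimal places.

Per component, 1: μ=9.45, E[X²]=93.99; 2: μ=-0.3, E[X²]=0.943333; 3: μ=9.4, E[X²]=176.72.
E[X] = 0.333333·9.45 + 0.333333·-0.3 + 0.333333·9.4 = 6.18333.
E[X²] = 0.333333·93.99 + 0.333333·0.943333 + 0.333333·176.72 = 90.5511.
Var(X) = E[X²] − (E[X])² = 90.5511 − 38.2336 = 52.3175.

52.3175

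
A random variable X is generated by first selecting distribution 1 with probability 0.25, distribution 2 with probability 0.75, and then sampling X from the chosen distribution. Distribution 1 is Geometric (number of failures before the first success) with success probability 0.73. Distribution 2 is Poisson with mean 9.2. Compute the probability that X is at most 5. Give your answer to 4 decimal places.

Conditional on each component, P(X ≤ 5): 1: 0.999613; 2: 0.104074.
By total probability, P(X ≤ 5) = 0.25·0.999613 + 0.75·0.104074 = 0.327959.

0.3280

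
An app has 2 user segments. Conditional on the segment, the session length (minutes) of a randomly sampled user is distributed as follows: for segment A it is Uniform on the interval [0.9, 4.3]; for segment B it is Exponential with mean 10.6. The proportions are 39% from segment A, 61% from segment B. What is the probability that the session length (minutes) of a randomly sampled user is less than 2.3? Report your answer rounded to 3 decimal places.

Conditional on each segment, P(X < 2.3): A: 0.411765; B: 0.195055.
By total probability, P(X < 2.3) = 0.39·0.411765 + 0.61·0.195055 = 0.279572.

0.280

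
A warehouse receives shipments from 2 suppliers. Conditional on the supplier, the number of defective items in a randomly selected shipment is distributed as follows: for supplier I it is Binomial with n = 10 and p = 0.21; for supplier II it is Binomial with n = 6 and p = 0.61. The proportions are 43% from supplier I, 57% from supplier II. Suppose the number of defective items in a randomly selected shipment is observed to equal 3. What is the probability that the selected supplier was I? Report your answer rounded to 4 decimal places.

Likelihoods P(X=3 | ·): I: 0.213417; II: 0.269286.
Posterior ∝ prior × likelihood. Numerator for I: 0.43·0.213417 = 0.0917693.
Normalizing constant: 0.43·0.213417 + 0.57·0.269286 = 0.245262.
P(I | observation) = 0.0917693 / 0.245262 = 0.374168.

0.3742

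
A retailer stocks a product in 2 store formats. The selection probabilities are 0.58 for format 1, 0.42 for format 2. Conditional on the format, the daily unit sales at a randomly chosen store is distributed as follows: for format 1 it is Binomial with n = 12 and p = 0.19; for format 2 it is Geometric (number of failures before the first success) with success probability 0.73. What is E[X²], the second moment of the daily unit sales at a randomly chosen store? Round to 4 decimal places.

For each component E[X²] = Var + (mean)², giving 1: 7.0452; 2: 0.64346.
Overall E[X²] = 0.58·7.0452 + 0.42·0.64346 = 4.35647.

4.3565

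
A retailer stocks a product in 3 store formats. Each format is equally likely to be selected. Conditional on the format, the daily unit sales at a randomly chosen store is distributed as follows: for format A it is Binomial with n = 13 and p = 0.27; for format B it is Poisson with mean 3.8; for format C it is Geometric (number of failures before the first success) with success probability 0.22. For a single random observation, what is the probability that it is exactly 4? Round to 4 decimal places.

Conditional on each format, P(X = 4): A: 0.2237; B: 0.194359; C: 0.0814331.
By total probability, P(X = 4) = 0.333333·0.2237 + 0.333333·0.194359 + 0.333333·0.0814331 = 0.166497.

0.1665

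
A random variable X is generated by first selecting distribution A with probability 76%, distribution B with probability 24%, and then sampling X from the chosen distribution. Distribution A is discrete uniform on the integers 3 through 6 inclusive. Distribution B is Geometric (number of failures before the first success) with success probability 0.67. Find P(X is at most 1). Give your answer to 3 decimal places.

Conditional on each component, P(X ≤ 1): A: 0; B: 0.8911.
By total probability, P(X ≤ 1) = 0.76·0 + 0.24·0.8911 = 0.213864.

0.214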